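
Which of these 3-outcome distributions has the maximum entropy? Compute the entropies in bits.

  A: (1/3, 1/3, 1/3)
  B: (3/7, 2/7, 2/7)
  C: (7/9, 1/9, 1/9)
A

For a discrete distribution over n outcomes, entropy is maximized by the uniform distribution.

Computing entropies:
H(A) = 1.5850 bits
H(B) = 1.5567 bits
H(C) = 0.9864 bits

The uniform distribution (where all probabilities equal 1/3) achieves the maximum entropy of log_2(3) = 1.5850 bits.

Distribution A has the highest entropy.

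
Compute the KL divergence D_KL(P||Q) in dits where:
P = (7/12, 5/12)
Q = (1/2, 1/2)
0.0061 dits

KL divergence: D_KL(P||Q) = Σ p(x) log(p(x)/q(x))

Computing term by term:
  x=0: 7/12 × log_10[(7/12)/(1/2)] = 7/12 × 0.0669 = 0.0391
  x=1: 5/12 × log_10[(5/12)/(1/2)] = 5/12 × -0.0792 = -0.0330

D_KL(P||Q) = 0.0061 dits

Note: KL divergence is always non-negative and equals 0 iff P = Q.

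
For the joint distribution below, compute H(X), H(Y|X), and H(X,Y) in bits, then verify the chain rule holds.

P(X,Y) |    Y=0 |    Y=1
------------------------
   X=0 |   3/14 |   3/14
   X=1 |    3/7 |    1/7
H(X,Y) = 1.8774, H(X) = 0.9852, H(Y|X) = 0.8922 (all in bits)

Chain rule: H(X,Y) = H(X) + H(Y|X)

Left side — joint entropy directly:
H(X,Y) = -Σ p(x,y) log p(x,y) = 1.8774 bits

Right side — compute H(Y|X) from the conditional distributions:
P(X) = (3/7, 4/7), so H(X) = 0.9852 bits
H(Y|X) = Σ_x P(X=x) · H(Y|X=x):
  P(Y|X=0) = (1/2, 1/2), H(Y|X=0) = 1.0000, weight P(X=0) = 3/7
  P(Y|X=1) = (3/4, 1/4), H(Y|X=1) = 0.8113, weight P(X=1) = 4/7
H(Y|X) = 0.8922 bits

H(X) + H(Y|X) = 0.9852 + 0.8922 = 1.8774 bits

Both sides equal 1.8774 bits. ✓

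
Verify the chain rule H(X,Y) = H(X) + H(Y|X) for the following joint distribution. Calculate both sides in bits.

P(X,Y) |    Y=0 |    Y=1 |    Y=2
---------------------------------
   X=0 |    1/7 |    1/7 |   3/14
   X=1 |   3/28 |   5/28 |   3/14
H(X,Y) = 2.5436, H(X) = 1.0000, H(Y|X) = 1.5436 (all in bits)

Chain rule: H(X,Y) = H(X) + H(Y|X)

Left side — joint entropy directly:
H(X,Y) = -Σ p(x,y) log p(x,y) = 2.5436 bits

Right side — compute H(Y|X) from the conditional distributions:
P(X) = (1/2, 1/2), so H(X) = 1.0000 bits
H(Y|X) = Σ_x P(X=x) · H(Y|X=x):
  P(Y|X=0) = (2/7, 2/7, 3/7), H(Y|X=0) = 1.5567, weight P(X=0) = 1/2
  P(Y|X=1) = (3/14, 5/14, 3/7), H(Y|X=1) = 1.5306, weight P(X=1) = 1/2
H(Y|X) = 1.5436 bits

H(X) + H(Y|X) = 1.0000 + 1.5436 = 2.5436 bits

Both sides equal 2.5436 bits. ✓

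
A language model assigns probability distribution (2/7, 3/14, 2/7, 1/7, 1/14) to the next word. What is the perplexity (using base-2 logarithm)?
4.5378

Perplexity is 2^H (or exp(H) for natural log).

First, H = -Σ p log p = 2.1820 bits
Perplexity = 2^2.1820 = 4.5378

Interpretation: The model's uncertainty is equivalent to choosing uniformly among 4.5 options.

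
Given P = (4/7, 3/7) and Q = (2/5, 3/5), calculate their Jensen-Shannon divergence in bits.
0.0213 bits

Jensen-Shannon divergence is:
JSD(P||Q) = 0.5 × D_KL(P||M) + 0.5 × D_KL(Q||M)
where M = 0.5 × (P + Q) is the mixture distribution.

M = 0.5 × (4/7, 3/7) + 0.5 × (2/5, 3/5) = (17/35, 18/35)

D_KL(P||M) = 0.0213 bits
D_KL(Q||M) = 0.0214 bits

JSD(P||Q) = 0.5 × 0.0213 + 0.5 × 0.0214 = 0.0213 bits

Unlike KL divergence, JSD is symmetric and bounded: 0 ≤ JSD ≤ log(2).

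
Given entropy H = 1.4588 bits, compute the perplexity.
2.7488

Perplexity is 2^H (or exp(H) for natural log).

H = 1.4588 bits
Perplexity = 2^1.4588 = 2.7488

Interpretation: The model's uncertainty is equivalent to choosing uniformly among 2.7 options.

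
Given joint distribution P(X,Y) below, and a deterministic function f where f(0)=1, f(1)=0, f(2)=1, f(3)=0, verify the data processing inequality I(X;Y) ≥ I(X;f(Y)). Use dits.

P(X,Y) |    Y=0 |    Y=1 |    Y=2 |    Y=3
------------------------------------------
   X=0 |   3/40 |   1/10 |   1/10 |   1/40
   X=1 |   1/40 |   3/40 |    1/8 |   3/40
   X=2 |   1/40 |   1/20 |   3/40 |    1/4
I(X;Y) = 0.0619, I(X;f(Y)) = 0.0196, inequality holds: 0.0619 ≥ 0.0196

Data Processing Inequality: For any Markov chain X → Y → Z, we have I(X;Y) ≥ I(X;Z).

Here Z = f(Y) is a deterministic function of Y, forming X → Y → Z.

Original I(X;Y) = 0.0619 dits

After applying f:
P(X,Z) where Z=f(Y):
- P(X,Z=0) = P(X,Y=1) + P(X,Y=3)
- P(X,Z=1) = P(X,Y=0) + P(X,Y=2)

I(X;Z) = I(X;f(Y)) = 0.0196 dits

Verification: 0.0619 ≥ 0.0196 ✓

Information cannot be created by processing; the function f can only lose information about X.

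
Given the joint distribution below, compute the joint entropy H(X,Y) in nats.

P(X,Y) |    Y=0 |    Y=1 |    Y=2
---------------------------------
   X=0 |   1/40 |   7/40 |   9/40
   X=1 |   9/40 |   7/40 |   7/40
1.6785 nats

Joint entropy is H(X,Y) = -Σ_{x,y} p(x,y) log p(x,y).

Summing over all non-zero entries:
H(X,Y) = -[1/40·log_e(1/40) + 7/40·log_e(7/40) + 9/40·log_e(9/40) + 9/40·log_e(9/40) + 7/40·log_e(7/40) + 7/40·log_e(7/40)]
H(X,Y) = 1.6785 nats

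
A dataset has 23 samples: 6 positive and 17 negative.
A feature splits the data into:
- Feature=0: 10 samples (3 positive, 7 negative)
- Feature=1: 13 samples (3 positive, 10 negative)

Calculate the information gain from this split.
0.0044 bits

Information Gain = H(Y) - H(Y|Feature)

Before split:
P(positive) = 6/23 = 0.2609
H(Y) = 0.8281 bits

After split:
Feature=0: H = 0.8813 bits (weight = 10/23)
Feature=1: H = 0.7793 bits (weight = 13/23)
H(Y|Feature) = (10/23)×0.8813 + (13/23)×0.7793 = 0.8237 bits

Information Gain = 0.8281 - 0.8237 = 0.0044 bits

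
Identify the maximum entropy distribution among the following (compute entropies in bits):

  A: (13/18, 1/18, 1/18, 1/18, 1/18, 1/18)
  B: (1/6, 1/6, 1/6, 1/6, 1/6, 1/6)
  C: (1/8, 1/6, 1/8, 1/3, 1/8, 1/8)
B

For a discrete distribution over n outcomes, entropy is maximized by the uniform distribution.

Computing entropies:
H(A) = 1.4974 bits
H(B) = 2.5850 bits
H(C) = 2.4591 bits

The uniform distribution (where all probabilities equal 1/6) achieves the maximum entropy of log_2(6) = 2.5850 bits.

Distribution B has the highest entropy.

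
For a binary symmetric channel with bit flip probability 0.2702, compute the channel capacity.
0.1582 bits

For a binary symmetric channel (BSC) with error probability p:
Capacity C = 1 - H(p) bits per symbol

where H(p) = -p log₂(p) - (1-p) log₂(1-p) is the binary entropy function.

H(0.2702) = 0.8418 bits
C = 1 - 0.8418 = 0.1582 bits per symbol

This means we can reliably transmit up to 0.1582 bits of information per channel use.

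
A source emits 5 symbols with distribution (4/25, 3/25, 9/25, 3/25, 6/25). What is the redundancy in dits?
0.0422 dits

Redundancy measures how far a source is from maximum entropy:
R = H_max - H(X)

Maximum entropy for 5 symbols: H_max = log_10(5) = 0.6990 dits
Actual entropy: H(X) = 0.6568 dits
Redundancy: R = 0.6990 - 0.6568 = 0.0422 dits

This redundancy represents potential for compression: the source could be compressed by 0.0422 dits per symbol.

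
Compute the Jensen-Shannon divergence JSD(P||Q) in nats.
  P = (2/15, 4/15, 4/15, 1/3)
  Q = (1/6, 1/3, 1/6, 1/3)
0.0086 nats

Jensen-Shannon divergence is:
JSD(P||Q) = 0.5 × D_KL(P||M) + 0.5 × D_KL(Q||M)
where M = 0.5 × (P + Q) is the mixture distribution.

M = 0.5 × (2/15, 4/15, 4/15, 1/3) + 0.5 × (1/6, 1/3, 1/6, 1/3) = (3/20, 3/10, 0.216667, 1/3)

D_KL(P||M) = 0.0083 nats
D_KL(Q||M) = 0.0090 nats

JSD(P||Q) = 0.5 × 0.0083 + 0.5 × 0.0090 = 0.0086 nats

Unlike KL divergence, JSD is symmetric and bounded: 0 ≤ JSD ≤ log(2).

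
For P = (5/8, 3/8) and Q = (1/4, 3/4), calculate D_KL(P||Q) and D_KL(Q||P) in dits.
D_KL(P||Q) = 0.1358, D_KL(Q||P) = 0.1263

KL divergence is not symmetric: D_KL(P||Q) ≠ D_KL(Q||P) in general.

D_KL(P||Q) = 0.1358 dits
D_KL(Q||P) = 0.1263 dits

No, they are not equal!

This asymmetry is why KL divergence is not a true distance metric.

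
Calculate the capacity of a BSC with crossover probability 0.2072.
0.2639 bits

For a binary symmetric channel (BSC) with error probability p:
Capacity C = 1 - H(p) bits per symbol

where H(p) = -p log₂(p) - (1-p) log₂(1-p) is the binary entropy function.

H(0.2072) = 0.7361 bits
C = 1 - 0.7361 = 0.2639 bits per symbol

This means we can reliably transmit up to 0.2639 bits of information per channel use.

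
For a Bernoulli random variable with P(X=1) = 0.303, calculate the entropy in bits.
0.8849 bits

The binary entropy function is:
H(p) = -p log(p) - (1-p) log(1-p)

H(0.303) = -0.303 × log_2(0.303) - 0.697 × log_2(0.697)
H(0.303) = 0.8849 bits

Note: Binary entropy is maximized at p=0.5 (H=1 bit) and minimized at p=0 or p=1 (H=0).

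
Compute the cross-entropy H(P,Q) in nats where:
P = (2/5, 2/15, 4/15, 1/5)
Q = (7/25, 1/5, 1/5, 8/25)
1.3808 nats

Cross-entropy: H(P,Q) = -Σ p(x) log q(x)

Alternatively: H(P,Q) = H(P) + D_KL(P||Q)
H(P) = 1.3095 nats
D_KL(P||Q) = 0.0713 nats

H(P,Q) = 1.3095 + 0.0713 = 1.3808 nats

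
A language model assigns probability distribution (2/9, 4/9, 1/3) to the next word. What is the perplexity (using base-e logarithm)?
2.8888

Perplexity is e^H (or exp(H) for natural log).

First, H = -Σ p log p = 1.0609 nats
Perplexity = e^1.0609 = 2.8888

Interpretation: The model's uncertainty is equivalent to choosing uniformly among 2.9 options.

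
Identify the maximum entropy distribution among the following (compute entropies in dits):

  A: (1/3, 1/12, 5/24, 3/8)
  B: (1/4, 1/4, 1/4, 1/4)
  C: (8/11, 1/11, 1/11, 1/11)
B

For a discrete distribution over n outcomes, entropy is maximized by the uniform distribution.

Computing entropies:
H(A) = 0.5506 dits
H(B) = 0.6021 dits
H(C) = 0.3846 dits

The uniform distribution (where all probabilities equal 1/4) achieves the maximum entropy of log_10(4) = 0.6021 dits.

Distribution B has the highest entropy.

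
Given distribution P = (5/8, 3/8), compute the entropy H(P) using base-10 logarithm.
0.2873 dits

Shannon entropy is H(X) = -Σ p(x) log p(x).

For P = (5/8, 3/8):
H = -5/8 × log_10(5/8) -3/8 × log_10(3/8)
H = 0.2873 dits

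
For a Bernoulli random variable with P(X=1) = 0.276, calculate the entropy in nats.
0.5891 nats

The binary entropy function is:
H(p) = -p log(p) - (1-p) log(1-p)

H(0.276) = -0.276 × log_e(0.276) - 0.724 × log_e(0.724)
H(0.276) = 0.5891 nats

Note: Binary entropy is maximized at p=0.5 (H=1 bit) and minimized at p=0 or p=1 (H=0).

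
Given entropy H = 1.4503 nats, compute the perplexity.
4.2644

Perplexity is e^H (or exp(H) for natural log).

H = 1.4503 nats
Perplexity = e^1.4503 = 4.2644

Interpretation: The model's uncertainty is equivalent to choosing uniformly among 4.3 options.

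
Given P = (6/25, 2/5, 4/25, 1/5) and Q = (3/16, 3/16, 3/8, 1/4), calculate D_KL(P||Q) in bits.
0.2617 bits

KL divergence: D_KL(P||Q) = Σ p(x) log(p(x)/q(x))

Computing term by term:
  x=0: 6/25 × log_2[(6/25)/(3/16)] = 6/25 × 0.3561 = 0.0855
  x=1: 2/5 × log_2[(2/5)/(3/16)] = 2/5 × 1.0931 = 0.4372
  x=2: 4/25 × log_2[(4/25)/(3/8)] = 4/25 × -1.2288 = -0.1966
  x=3: 1/5 × log_2[(1/5)/(1/4)] = 1/5 × -0.3219 = -0.0644

D_KL(P||Q) = 0.2617 bits

Note: KL divergence is always non-negative and equals 0 iff P = Q.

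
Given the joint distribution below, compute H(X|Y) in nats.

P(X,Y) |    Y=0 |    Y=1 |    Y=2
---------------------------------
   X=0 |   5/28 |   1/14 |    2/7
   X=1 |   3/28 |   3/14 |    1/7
0.6225 nats

Using the chain rule: H(X|Y) = H(X,Y) - H(Y)

First, compute H(X,Y) = 1.7015 nats

Marginal P(Y) = (2/7, 2/7, 3/7)
H(Y) = 1.0790 nats

H(X|Y) = H(X,Y) - H(Y) = 1.7015 - 1.0790 = 0.6225 nats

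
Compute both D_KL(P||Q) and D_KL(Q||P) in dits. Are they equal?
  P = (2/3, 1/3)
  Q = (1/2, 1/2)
D_KL(P||Q) = 0.0246, D_KL(Q||P) = 0.0256

KL divergence is not symmetric: D_KL(P||Q) ≠ D_KL(Q||P) in general.

D_KL(P||Q) = 0.0246 dits
D_KL(Q||P) = 0.0256 dits

No, they are not equal!

This asymmetry is why KL divergence is not a true distance metric.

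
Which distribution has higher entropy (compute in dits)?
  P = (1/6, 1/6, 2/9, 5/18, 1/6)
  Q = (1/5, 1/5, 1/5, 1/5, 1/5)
Q

Computing entropies in dits:
H(P) = 0.6888
H(Q) = 0.6990

Distribution Q has higher entropy.

Intuition: The distribution closer to uniform (more spread out) has higher entropy.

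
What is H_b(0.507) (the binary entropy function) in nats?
0.6930 nats

The binary entropy function is:
H(p) = -p log(p) - (1-p) log(1-p)

H(0.507) = -0.507 × log_e(0.507) - 0.493 × log_e(0.493)
H(0.507) = 0.6930 nats

Note: Binary entropy is maximized at p=0.5 (H=1 bit) and minimized at p=0 or p=1 (H=0).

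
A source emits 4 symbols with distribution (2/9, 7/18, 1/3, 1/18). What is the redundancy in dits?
0.0686 dits

Redundancy measures how far a source is from maximum entropy:
R = H_max - H(X)

Maximum entropy for 4 symbols: H_max = log_10(4) = 0.6021 dits
Actual entropy: H(X) = 0.5334 dits
Redundancy: R = 0.6021 - 0.5334 = 0.0686 dits

This redundancy represents potential for compression: the source could be compressed by 0.0686 dits per symbol.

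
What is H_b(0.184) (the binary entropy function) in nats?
0.4774 nats

The binary entropy function is:
H(p) = -p log(p) - (1-p) log(1-p)

H(0.184) = -0.184 × log_e(0.184) - 0.816 × log_e(0.816)
H(0.184) = 0.4774 nats

Note: Binary entropy is maximized at p=0.5 (H=1 bit) and minimized at p=0 or p=1 (H=0).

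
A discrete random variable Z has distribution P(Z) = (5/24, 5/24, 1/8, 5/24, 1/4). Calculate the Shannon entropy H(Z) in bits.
2.2894 bits

Shannon entropy is H(X) = -Σ p(x) log p(x).

For P = (5/24, 5/24, 1/8, 5/24, 1/4):
H = -5/24 × log_2(5/24) -5/24 × log_2(5/24) -1/8 × log_2(1/8) -5/24 × log_2(5/24) -1/4 × log_2(1/4)
H = 2.2894 bits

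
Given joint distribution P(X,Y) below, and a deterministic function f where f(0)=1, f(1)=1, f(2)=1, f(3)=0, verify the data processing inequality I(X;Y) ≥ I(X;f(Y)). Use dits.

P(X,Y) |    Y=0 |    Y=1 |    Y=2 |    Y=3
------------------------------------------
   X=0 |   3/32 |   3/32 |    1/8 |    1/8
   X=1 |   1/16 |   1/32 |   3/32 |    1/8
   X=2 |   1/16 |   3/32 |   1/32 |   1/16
I(X;Y) = 0.0186, I(X;f(Y)) = 0.0037, inequality holds: 0.0186 ≥ 0.0037

Data Processing Inequality: For any Markov chain X → Y → Z, we have I(X;Y) ≥ I(X;Z).

Here Z = f(Y) is a deterministic function of Y, forming X → Y → Z.

Original I(X;Y) = 0.0186 dits

After applying f:
P(X,Z) where Z=f(Y):
- P(X,Z=0) = P(X,Y=3)
- P(X,Z=1) = P(X,Y=0) + P(X,Y=1) + P(X,Y=2)

I(X;Z) = I(X;f(Y)) = 0.0037 dits

Verification: 0.0186 ≥ 0.0037 ✓

Information cannot be created by processing; the function f can only lose information about X.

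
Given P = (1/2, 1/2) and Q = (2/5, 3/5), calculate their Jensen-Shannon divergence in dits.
0.0022 dits

Jensen-Shannon divergence is:
JSD(P||Q) = 0.5 × D_KL(P||M) + 0.5 × D_KL(Q||M)
where M = 0.5 × (P + Q) is the mixture distribution.

M = 0.5 × (1/2, 1/2) + 0.5 × (2/5, 3/5) = (9/20, 11/20)

D_KL(P||M) = 0.0022 dits
D_KL(Q||M) = 0.0022 dits

JSD(P||Q) = 0.5 × 0.0022 + 0.5 × 0.0022 = 0.0022 dits

Unlike KL divergence, JSD is symmetric and bounded: 0 ≤ JSD ≤ log(2).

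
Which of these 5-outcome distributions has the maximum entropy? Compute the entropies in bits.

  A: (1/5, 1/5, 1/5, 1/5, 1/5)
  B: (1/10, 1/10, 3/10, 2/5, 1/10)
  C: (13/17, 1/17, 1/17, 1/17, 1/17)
A

For a discrete distribution over n outcomes, entropy is maximized by the uniform distribution.

Computing entropies:
H(A) = 2.3219 bits
H(B) = 2.0464 bits
H(C) = 1.2577 bits

The uniform distribution (where all probabilities equal 1/5) achieves the maximum entropy of log_2(5) = 2.3219 bits.

Distribution A has the highest entropy.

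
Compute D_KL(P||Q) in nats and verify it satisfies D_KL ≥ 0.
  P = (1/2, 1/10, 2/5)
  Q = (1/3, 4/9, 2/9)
0.2887 nats

KL divergence satisfies the Gibbs inequality: D_KL(P||Q) ≥ 0 for all distributions P, Q.

D_KL(P||Q) = Σ p(x) log(p(x)/q(x))
Term by term:
  x=0: 1/2 × log_e[(1/2)/(1/3)] = 0.2027
  x=1: 1/10 × log_e[(1/10)/(4/9)] = -0.1492
  x=2: 2/5 × log_e[(2/5)/(2/9)] = 0.2351
D_KL(P||Q) = 0.2887 nats

D_KL(P||Q) = 0.2887 ≥ 0 ✓

This non-negativity is a fundamental property: relative entropy cannot be negative because it measures how different Q is from P.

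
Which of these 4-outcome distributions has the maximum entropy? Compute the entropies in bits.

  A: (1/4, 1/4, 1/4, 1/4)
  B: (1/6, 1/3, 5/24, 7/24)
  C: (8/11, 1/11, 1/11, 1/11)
A

For a discrete distribution over n outcomes, entropy is maximized by the uniform distribution.

Computing entropies:
H(A) = 2.0000 bits
H(B) = 1.9491 bits
H(C) = 1.2776 bits

The uniform distribution (where all probabilities equal 1/4) achieves the maximum entropy of log_2(4) = 2.0000 bits.

Distribution A has the highest entropy.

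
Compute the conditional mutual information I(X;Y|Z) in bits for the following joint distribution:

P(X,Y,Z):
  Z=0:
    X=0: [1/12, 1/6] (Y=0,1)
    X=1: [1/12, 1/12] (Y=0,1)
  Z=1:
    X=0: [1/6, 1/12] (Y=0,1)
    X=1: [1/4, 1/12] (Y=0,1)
0.0118 bits

Conditional mutual information: I(X;Y|Z) = H(X|Z) + H(Y|Z) - H(X,Y|Z)

H(Z) = 0.9799
H(X,Z) = 1.9591 → H(X|Z) = 0.9793
H(Y,Z) = 1.8879 → H(Y|Z) = 0.9080
H(X,Y,Z) = 2.8554 → H(X,Y|Z) = 1.8755

I(X;Y|Z) = 0.9793 + 0.9080 - 1.8755 = 0.0118 bits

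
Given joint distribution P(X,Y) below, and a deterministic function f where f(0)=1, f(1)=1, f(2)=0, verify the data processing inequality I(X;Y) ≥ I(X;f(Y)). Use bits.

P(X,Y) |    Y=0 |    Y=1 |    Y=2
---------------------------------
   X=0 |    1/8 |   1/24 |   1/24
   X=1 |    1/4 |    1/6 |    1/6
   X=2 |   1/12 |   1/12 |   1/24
I(X;Y) = 0.0236, I(X;f(Y)) = 0.0070, inequality holds: 0.0236 ≥ 0.0070

Data Processing Inequality: For any Markov chain X → Y → Z, we have I(X;Y) ≥ I(X;Z).

Here Z = f(Y) is a deterministic function of Y, forming X → Y → Z.

Original I(X;Y) = 0.0236 bits

After applying f:
P(X,Z) where Z=f(Y):
- P(X,Z=0) = P(X,Y=2)
- P(X,Z=1) = P(X,Y=0) + P(X,Y=1)

I(X;Z) = I(X;f(Y)) = 0.0070 bits

Verification: 0.0236 ≥ 0.0070 ✓

Information cannot be created by processing; the function f can only lose information about X.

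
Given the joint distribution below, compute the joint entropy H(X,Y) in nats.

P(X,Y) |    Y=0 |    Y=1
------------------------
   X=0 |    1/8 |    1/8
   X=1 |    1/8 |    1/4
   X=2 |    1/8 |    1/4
1.7329 nats

Joint entropy is H(X,Y) = -Σ_{x,y} p(x,y) log p(x,y).

Summing over all non-zero entries:
H(X,Y) = -[1/8·log_e(1/8) + 1/8·log_e(1/8) + 1/8·log_e(1/8) + 1/4·log_e(1/4) + 1/8·log_e(1/8) + 1/4·log_e(1/4)]
H(X,Y) = 1.7329 nats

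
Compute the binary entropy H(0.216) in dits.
0.2266 dits

The binary entropy function is:
H(p) = -p log(p) - (1-p) log(1-p)

H(0.216) = -0.216 × log_10(0.216) - 0.784 × log_10(0.784)
H(0.216) = 0.2266 dits

Note: Binary entropy is maximized at p=0.5 (H=1 bit) and minimized at p=0 or p=1 (H=0).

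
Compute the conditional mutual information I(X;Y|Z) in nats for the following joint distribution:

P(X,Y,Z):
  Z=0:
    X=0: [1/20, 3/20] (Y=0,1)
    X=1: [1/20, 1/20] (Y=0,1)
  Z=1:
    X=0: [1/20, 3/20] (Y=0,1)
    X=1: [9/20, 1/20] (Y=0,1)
0.1530 nats

Conditional mutual information: I(X;Y|Z) = H(X|Z) + H(Y|Z) - H(X,Y|Z)

H(Z) = 0.6109
H(X,Z) = 1.2206 → H(X|Z) = 0.6097
H(Y,Z) = 1.2206 → H(Y|Z) = 0.6097
H(X,Y,Z) = 1.6774 → H(X,Y|Z) = 1.0665

I(X;Y|Z) = 0.6097 + 0.6097 - 1.0665 = 0.1530 nats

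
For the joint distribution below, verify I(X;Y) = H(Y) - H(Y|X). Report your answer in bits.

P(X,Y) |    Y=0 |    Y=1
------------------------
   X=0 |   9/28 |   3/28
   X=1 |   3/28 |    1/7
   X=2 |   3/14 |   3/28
I(X;Y) = 0.0511 bits

Mutual information has multiple equivalent forms:
- I(X;Y) = H(X) - H(X|Y)
- I(X;Y) = H(Y) - H(Y|X)
- I(X;Y) = H(X) + H(Y) - H(X,Y)

Computing all quantities:
H(X) = 1.5502, H(Y) = 0.9403, H(X,Y) = 2.4394
H(X|Y) = 1.4991, H(Y|X) = 0.8892

Verification:
H(X) - H(X|Y) = 1.5502 - 1.4991 = 0.0511
H(Y) - H(Y|X) = 0.9403 - 0.8892 = 0.0511
H(X) + H(Y) - H(X,Y) = 1.5502 + 0.9403 - 2.4394 = 0.0511

All forms give I(X;Y) = 0.0511 bits. ✓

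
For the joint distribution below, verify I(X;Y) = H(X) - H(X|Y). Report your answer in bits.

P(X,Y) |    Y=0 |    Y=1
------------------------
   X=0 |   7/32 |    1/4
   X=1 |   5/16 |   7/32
I(X;Y) = 0.0107 bits

Mutual information has multiple equivalent forms:
- I(X;Y) = H(X) - H(X|Y)
- I(X;Y) = H(Y) - H(Y|X)
- I(X;Y) = H(X) + H(Y) - H(X,Y)

Computing all quantities:
H(X) = 0.9972, H(Y) = 0.9972, H(X,Y) = 1.9837
H(X|Y) = 0.9865, H(Y|X) = 0.9865

Verification:
H(X) - H(X|Y) = 0.9972 - 0.9865 = 0.0107
H(Y) - H(Y|X) = 0.9972 - 0.9865 = 0.0107
H(X) + H(Y) - H(X,Y) = 0.9972 + 0.9972 - 1.9837 = 0.0107

All forms give I(X;Y) = 0.0107 bits. ✓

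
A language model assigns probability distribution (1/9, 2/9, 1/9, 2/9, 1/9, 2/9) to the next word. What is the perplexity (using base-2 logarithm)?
5.6696

Perplexity is 2^H (or exp(H) for natural log).

First, H = -Σ p log p = 2.5033 bits
Perplexity = 2^2.5033 = 5.6696

Interpretation: The model's uncertainty is equivalent to choosing uniformly among 5.7 options.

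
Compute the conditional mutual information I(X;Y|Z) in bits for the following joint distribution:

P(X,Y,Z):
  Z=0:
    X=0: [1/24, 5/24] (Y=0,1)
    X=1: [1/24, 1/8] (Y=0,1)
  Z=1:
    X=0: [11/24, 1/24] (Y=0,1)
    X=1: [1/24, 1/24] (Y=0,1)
0.0580 bits

Conditional mutual information: I(X;Y|Z) = H(X|Z) + H(Y|Z) - H(X,Y|Z)

H(Z) = 0.9799
H(X,Z) = 1.7296 → H(X|Z) = 0.7497
H(Y,Z) = 1.6258 → H(Y|Z) = 0.6459
H(X,Y,Z) = 2.3175 → H(X,Y|Z) = 1.3377

I(X;Y|Z) = 0.7497 + 0.6459 - 1.3377 = 0.0580 bits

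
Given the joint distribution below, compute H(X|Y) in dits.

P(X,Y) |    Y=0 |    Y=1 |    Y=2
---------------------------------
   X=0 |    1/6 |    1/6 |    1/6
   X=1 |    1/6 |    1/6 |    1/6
0.3010 dits

Using the chain rule: H(X|Y) = H(X,Y) - H(Y)

First, compute H(X,Y) = 0.7782 dits

Marginal P(Y) = (1/3, 1/3, 1/3)
H(Y) = 0.4771 dits

H(X|Y) = H(X,Y) - H(Y) = 0.7782 - 0.4771 = 0.3010 dits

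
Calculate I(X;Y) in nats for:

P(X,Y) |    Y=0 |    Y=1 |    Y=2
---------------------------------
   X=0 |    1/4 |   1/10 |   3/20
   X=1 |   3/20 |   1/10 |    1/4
0.0253 nats

Mutual information: I(X;Y) = H(X) + H(Y) - H(X,Y)

Marginals:
P(X) = (1/2, 1/2), H(X) = 0.6931 nats
P(Y) = (2/5, 1/5, 2/5), H(Y) = 1.0549 nats

Joint entropy: H(X,Y) = 1.7228 nats

I(X;Y) = 0.6931 + 1.0549 - 1.7228 = 0.0253 nats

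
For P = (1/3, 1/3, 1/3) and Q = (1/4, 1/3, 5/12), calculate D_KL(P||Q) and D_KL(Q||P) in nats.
D_KL(P||Q) = 0.0215, D_KL(Q||P) = 0.0211

KL divergence is not symmetric: D_KL(P||Q) ≠ D_KL(Q||P) in general.

D_KL(P||Q) = 0.0215 nats
D_KL(Q||P) = 0.0211 nats

No, they are not equal!

This asymmetry is why KL divergence is not a true distance metric.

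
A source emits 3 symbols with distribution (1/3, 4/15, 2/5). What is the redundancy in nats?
0.0134 nats

Redundancy measures how far a source is from maximum entropy:
R = H_max - H(X)

Maximum entropy for 3 symbols: H_max = log_e(3) = 1.0986 nats
Actual entropy: H(X) = 1.0852 nats
Redundancy: R = 1.0986 - 1.0852 = 0.0134 nats

This redundancy represents potential for compression: the source could be compressed by 0.0134 nats per symbol.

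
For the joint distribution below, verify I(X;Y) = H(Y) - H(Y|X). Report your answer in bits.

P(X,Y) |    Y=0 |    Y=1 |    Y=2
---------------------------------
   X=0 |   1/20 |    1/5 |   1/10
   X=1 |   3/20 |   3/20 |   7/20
I(X;Y) = 0.0831 bits

Mutual information has multiple equivalent forms:
- I(X;Y) = H(X) - H(X|Y)
- I(X;Y) = H(Y) - H(Y|X)
- I(X;Y) = H(X) + H(Y) - H(X,Y)

Computing all quantities:
H(X) = 0.9341, H(Y) = 1.5129, H(X,Y) = 2.3639
H(X|Y) = 0.8510, H(Y|X) = 1.4298

Verification:
H(X) - H(X|Y) = 0.9341 - 0.8510 = 0.0831
H(Y) - H(Y|X) = 1.5129 - 1.4298 = 0.0831
H(X) + H(Y) - H(X,Y) = 0.9341 + 1.5129 - 2.3639 = 0.0831

All forms give I(X;Y) = 0.0831 bits. ✓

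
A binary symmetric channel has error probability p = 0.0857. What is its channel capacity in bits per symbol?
0.5780 bits

For a binary symmetric channel (BSC) with error probability p:
Capacity C = 1 - H(p) bits per symbol

where H(p) = -p log₂(p) - (1-p) log₂(1-p) is the binary entropy function.

H(0.0857) = 0.4220 bits
C = 1 - 0.4220 = 0.5780 bits per symbol

This means we can reliably transmit up to 0.5780 bits of information per channel use.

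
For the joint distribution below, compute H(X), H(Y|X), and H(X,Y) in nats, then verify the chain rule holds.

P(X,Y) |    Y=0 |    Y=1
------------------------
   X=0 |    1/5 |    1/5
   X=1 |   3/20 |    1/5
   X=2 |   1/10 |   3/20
H(X,Y) = 1.7651, H(X) = 1.0805, H(Y|X) = 0.6845 (all in nats)

Chain rule: H(X,Y) = H(X) + H(Y|X)

Left side — joint entropy directly:
H(X,Y) = -Σ p(x,y) log p(x,y) = 1.7651 nats

Right side — compute H(Y|X) from the conditional distributions:
P(X) = (2/5, 7/20, 1/4), so H(X) = 1.0805 nats
H(Y|X) = Σ_x P(X=x) · H(Y|X=x):
  P(Y|X=0) = (1/2, 1/2), H(Y|X=0) = 0.6931, weight P(X=0) = 2/5
  P(Y|X=1) = (3/7, 4/7), H(Y|X=1) = 0.6829, weight P(X=1) = 7/20
  P(Y|X=2) = (2/5, 3/5), H(Y|X=2) = 0.6730, weight P(X=2) = 1/4
H(Y|X) = 0.6845 nats

H(X) + H(Y|X) = 1.0805 + 0.6845 = 1.7651 nats

Both sides equal 1.7651 nats. ✓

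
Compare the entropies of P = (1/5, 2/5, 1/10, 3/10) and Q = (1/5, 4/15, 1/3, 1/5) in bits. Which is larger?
Q

Computing entropies in bits:
H(P) = 1.8464
H(Q) = 1.9656

Distribution Q has higher entropy.

Intuition: The distribution closer to uniform (more spread out) has higher entropy.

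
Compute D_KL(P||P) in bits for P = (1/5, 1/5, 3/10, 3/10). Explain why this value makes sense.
0.0000 bits

KL divergence satisfies the Gibbs inequality: D_KL(P||Q) ≥ 0 for all distributions P, Q.

D_KL(P||Q) = Σ p(x) log(p(x)/q(x))
Each term is p(x) × log_2(p(x)/p(x)) = p(x) × log_2(1) = 0, so the sum is 0.
D_KL(P||Q) = 0.0000 bits

When P = Q, the KL divergence is exactly 0, as there is no 'divergence' between identical distributions.

This non-negativity is a fundamental property: relative entropy cannot be negative because it measures how different Q is from P.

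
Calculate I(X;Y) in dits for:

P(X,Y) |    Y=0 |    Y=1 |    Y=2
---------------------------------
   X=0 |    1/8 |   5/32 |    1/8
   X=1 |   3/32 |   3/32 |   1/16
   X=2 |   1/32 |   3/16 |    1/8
0.0183 dits

Mutual information: I(X;Y) = H(X) + H(Y) - H(X,Y)

Marginals:
P(X) = (13/32, 1/4, 11/32), H(X) = 0.4689 dits
P(Y) = (1/4, 7/16, 5/16), H(Y) = 0.4654 dits

Joint entropy: H(X,Y) = 0.9160 dits

I(X;Y) = 0.4689 + 0.4654 - 0.9160 = 0.0183 dits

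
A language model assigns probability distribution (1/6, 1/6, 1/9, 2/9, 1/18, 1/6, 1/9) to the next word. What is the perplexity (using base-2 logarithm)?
6.5467

Perplexity is 2^H (or exp(H) for natural log).

First, H = -Σ p log p = 2.7108 bits
Perplexity = 2^2.7108 = 6.5467

Interpretation: The model's uncertainty is equivalent to choosing uniformly among 6.5 options.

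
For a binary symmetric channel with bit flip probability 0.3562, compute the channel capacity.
0.0605 bits

For a binary symmetric channel (BSC) with error probability p:
Capacity C = 1 - H(p) bits per symbol

where H(p) = -p log₂(p) - (1-p) log₂(1-p) is the binary entropy function.

H(0.3562) = 0.9395 bits
C = 1 - 0.9395 = 0.0605 bits per symbol

This means we can reliably transmit up to 0.0605 bits of information per channel use.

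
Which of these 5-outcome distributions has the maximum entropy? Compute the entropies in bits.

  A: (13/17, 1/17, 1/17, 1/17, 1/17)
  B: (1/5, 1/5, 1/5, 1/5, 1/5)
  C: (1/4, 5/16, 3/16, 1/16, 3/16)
B

For a discrete distribution over n outcomes, entropy is maximized by the uniform distribution.

Computing entropies:
H(A) = 1.2577 bits
H(B) = 2.3219 bits
H(C) = 2.1800 bits

The uniform distribution (where all probabilities equal 1/5) achieves the maximum entropy of log_2(5) = 2.3219 bits.

Distribution B has the highest entropy.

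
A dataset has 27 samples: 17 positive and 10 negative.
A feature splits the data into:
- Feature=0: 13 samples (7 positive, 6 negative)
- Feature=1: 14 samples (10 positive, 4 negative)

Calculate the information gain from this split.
0.0240 bits

Information Gain = H(Y) - H(Y|Feature)

Before split:
P(positive) = 17/27 = 0.6296
H(Y) = 0.9510 bits

After split:
Feature=0: H = 0.9957 bits (weight = 13/27)
Feature=1: H = 0.8631 bits (weight = 14/27)
H(Y|Feature) = (13/27)×0.9957 + (14/27)×0.8631 = 0.9270 bits

Information Gain = 0.9510 - 0.9270 = 0.0240 bits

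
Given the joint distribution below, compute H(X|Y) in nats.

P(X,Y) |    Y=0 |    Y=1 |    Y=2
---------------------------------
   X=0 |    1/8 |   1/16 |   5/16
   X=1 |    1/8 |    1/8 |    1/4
0.6790 nats

Using the chain rule: H(X|Y) = H(X,Y) - H(Y)

First, compute H(X,Y) = 1.6631 nats

Marginal P(Y) = (1/4, 3/16, 9/16)
H(Y) = 0.9841 nats

H(X|Y) = H(X,Y) - H(Y) = 1.6631 - 0.9841 = 0.6790 nats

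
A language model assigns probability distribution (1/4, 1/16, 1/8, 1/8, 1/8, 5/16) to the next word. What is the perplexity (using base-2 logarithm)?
5.2758

Perplexity is 2^H (or exp(H) for natural log).

First, H = -Σ p log p = 2.3994 bits
Perplexity = 2^2.3994 = 5.2758

Interpretation: The model's uncertainty is equivalent to choosing uniformly among 5.3 options.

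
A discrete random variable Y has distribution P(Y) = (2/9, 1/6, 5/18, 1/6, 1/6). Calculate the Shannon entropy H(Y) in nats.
1.5859 nats

Shannon entropy is H(X) = -Σ p(x) log p(x).

For P = (2/9, 1/6, 5/18, 1/6, 1/6):
H = -2/9 × log_e(2/9) -1/6 × log_e(1/6) -5/18 × log_e(5/18) -1/6 × log_e(1/6) -1/6 × log_e(1/6)
H = 1.5859 nats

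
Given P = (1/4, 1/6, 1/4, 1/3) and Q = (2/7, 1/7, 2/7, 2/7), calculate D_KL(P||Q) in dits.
0.0045 dits

KL divergence: D_KL(P||Q) = Σ p(x) log(p(x)/q(x))

Computing term by term:
  x=0: 1/4 × log_10[(1/4)/(2/7)] = 1/4 × -0.0580 = -0.0145
  x=1: 1/6 × log_10[(1/6)/(1/7)] = 1/6 × 0.0669 = 0.0112
  x=2: 1/4 × log_10[(1/4)/(2/7)] = 1/4 × -0.0580 = -0.0145
  x=3: 1/3 × log_10[(1/3)/(2/7)] = 1/3 × 0.0669 = 0.0223

D_KL(P||Q) = 0.0045 dits

Note: KL divergence is always non-negative and equals 0 iff P = Q.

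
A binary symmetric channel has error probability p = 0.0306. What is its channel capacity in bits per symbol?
0.8026 bits

For a binary symmetric channel (BSC) with error probability p:
Capacity C = 1 - H(p) bits per symbol

where H(p) = -p log₂(p) - (1-p) log₂(1-p) is the binary entropy function.

H(0.0306) = 0.1974 bits
C = 1 - 0.1974 = 0.8026 bits per symbol

This means we can reliably transmit up to 0.8026 bits of information per channel use.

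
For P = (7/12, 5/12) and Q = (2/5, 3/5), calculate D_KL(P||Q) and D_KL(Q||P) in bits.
D_KL(P||Q) = 0.0983, D_KL(Q||P) = 0.0979

KL divergence is not symmetric: D_KL(P||Q) ≠ D_KL(Q||P) in general.

D_KL(P||Q) = 0.0983 bits
D_KL(Q||P) = 0.0979 bits

No, they are not equal!

This asymmetry is why KL divergence is not a true distance metric.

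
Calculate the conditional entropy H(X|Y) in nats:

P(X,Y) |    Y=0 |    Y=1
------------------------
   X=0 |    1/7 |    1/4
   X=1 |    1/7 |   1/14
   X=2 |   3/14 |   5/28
1.0356 nats

Using the chain rule: H(X|Y) = H(X,Y) - H(Y)

First, compute H(X,Y) = 1.7288 nats

Marginal P(Y) = (1/2, 1/2)
H(Y) = 0.6931 nats

H(X|Y) = H(X,Y) - H(Y) = 1.7288 - 0.6931 = 1.0356 nats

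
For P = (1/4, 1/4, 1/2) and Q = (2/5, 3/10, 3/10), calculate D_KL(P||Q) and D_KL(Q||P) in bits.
D_KL(P||Q) = 0.1332, D_KL(Q||P) = 0.1290

KL divergence is not symmetric: D_KL(P||Q) ≠ D_KL(Q||P) in general.

D_KL(P||Q) = 0.1332 bits
D_KL(Q||P) = 0.1290 bits

No, they are not equal!

This asymmetry is why KL divergence is not a true distance metric.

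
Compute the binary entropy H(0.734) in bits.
0.8357 bits

The binary entropy function is:
H(p) = -p log(p) - (1-p) log(1-p)

H(0.734) = -0.734 × log_2(0.734) - 0.266 × log_2(0.266)
H(0.734) = 0.8357 bits

Note: Binary entropy is maximized at p=0.5 (H=1 bit) and minimized at p=0 or p=1 (H=0).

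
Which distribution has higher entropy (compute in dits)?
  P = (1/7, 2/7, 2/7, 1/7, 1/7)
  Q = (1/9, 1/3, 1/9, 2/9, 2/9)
P

Computing entropies in dits:
H(P) = 0.6731
H(Q) = 0.6614

Distribution P has higher entropy.

Intuition: The distribution closer to uniform (more spread out) has higher entropy.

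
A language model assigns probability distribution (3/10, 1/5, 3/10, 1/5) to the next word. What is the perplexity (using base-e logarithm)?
3.9203

Perplexity is e^H (or exp(H) for natural log).

First, H = -Σ p log p = 1.3662 nats
Perplexity = e^1.3662 = 3.9203

Interpretation: The model's uncertainty is equivalent to choosing uniformly among 3.9 options.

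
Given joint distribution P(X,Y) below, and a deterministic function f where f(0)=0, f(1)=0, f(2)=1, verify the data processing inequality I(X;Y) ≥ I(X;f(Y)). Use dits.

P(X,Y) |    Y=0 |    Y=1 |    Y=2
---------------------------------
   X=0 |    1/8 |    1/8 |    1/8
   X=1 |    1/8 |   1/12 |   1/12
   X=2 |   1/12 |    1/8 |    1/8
I(X;Y) = 0.0049, I(X;f(Y)) = 0.0012, inequality holds: 0.0049 ≥ 0.0012

Data Processing Inequality: For any Markov chain X → Y → Z, we have I(X;Y) ≥ I(X;Z).

Here Z = f(Y) is a deterministic function of Y, forming X → Y → Z.

Original I(X;Y) = 0.0049 dits

After applying f:
P(X,Z) where Z=f(Y):
- P(X,Z=0) = P(X,Y=0) + P(X,Y=1)
- P(X,Z=1) = P(X,Y=2)

I(X;Z) = I(X;f(Y)) = 0.0012 dits

Verification: 0.0049 ≥ 0.0012 ✓

Information cannot be created by processing; the function f can only lose information about X.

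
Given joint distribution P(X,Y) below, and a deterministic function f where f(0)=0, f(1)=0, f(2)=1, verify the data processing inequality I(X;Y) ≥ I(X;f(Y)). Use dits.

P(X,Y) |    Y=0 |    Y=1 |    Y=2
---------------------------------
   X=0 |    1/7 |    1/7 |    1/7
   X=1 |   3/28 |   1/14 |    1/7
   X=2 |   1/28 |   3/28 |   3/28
I(X;Y) = 0.0117, I(X;f(Y)) = 0.0025, inequality holds: 0.0117 ≥ 0.0025

Data Processing Inequality: For any Markov chain X → Y → Z, we have I(X;Y) ≥ I(X;Z).

Here Z = f(Y) is a deterministic function of Y, forming X → Y → Z.

Original I(X;Y) = 0.0117 dits

After applying f:
P(X,Z) where Z=f(Y):
- P(X,Z=0) = P(X,Y=0) + P(X,Y=1)
- P(X,Z=1) = P(X,Y=2)

I(X;Z) = I(X;f(Y)) = 0.0025 dits

Verification: 0.0117 ≥ 0.0025 ✓

Information cannot be created by processing; the function f can only lose information about X.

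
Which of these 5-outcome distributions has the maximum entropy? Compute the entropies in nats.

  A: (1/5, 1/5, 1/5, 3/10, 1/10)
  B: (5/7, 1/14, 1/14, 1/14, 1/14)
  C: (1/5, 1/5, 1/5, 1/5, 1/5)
C

For a discrete distribution over n outcomes, entropy is maximized by the uniform distribution.

Computing entropies:
H(A) = 1.5571 nats
H(B) = 0.9944 nats
H(C) = 1.6094 nats

The uniform distribution (where all probabilities equal 1/5) achieves the maximum entropy of log_e(5) = 1.6094 nats.

Distribution C has the highest entropy.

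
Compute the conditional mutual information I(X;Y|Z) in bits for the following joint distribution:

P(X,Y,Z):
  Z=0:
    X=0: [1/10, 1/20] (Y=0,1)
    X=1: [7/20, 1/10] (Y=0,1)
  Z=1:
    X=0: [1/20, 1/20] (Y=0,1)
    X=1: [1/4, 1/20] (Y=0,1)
0.0346 bits

Conditional mutual information: I(X;Y|Z) = H(X|Z) + H(Y|Z) - H(X,Y|Z)

H(Z) = 0.9710
H(X,Z) = 1.7822 → H(X|Z) = 0.8113
H(Y,Z) = 1.7822 → H(Y|Z) = 0.8113
H(X,Y,Z) = 2.5589 → H(X,Y|Z) = 1.5879

I(X;Y|Z) = 0.8113 + 0.8113 - 1.5879 = 0.0346 bits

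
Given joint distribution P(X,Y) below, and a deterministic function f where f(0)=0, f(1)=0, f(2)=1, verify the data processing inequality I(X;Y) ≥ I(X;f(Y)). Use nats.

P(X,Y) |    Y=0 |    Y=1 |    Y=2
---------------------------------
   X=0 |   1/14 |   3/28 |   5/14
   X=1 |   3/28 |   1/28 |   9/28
I(X;Y) = 0.0207, I(X;f(Y)) = 0.0004, inequality holds: 0.0207 ≥ 0.0004

Data Processing Inequality: For any Markov chain X → Y → Z, we have I(X;Y) ≥ I(X;Z).

Here Z = f(Y) is a deterministic function of Y, forming X → Y → Z.

Original I(X;Y) = 0.0207 nats

After applying f:
P(X,Z) where Z=f(Y):
- P(X,Z=0) = P(X,Y=0) + P(X,Y=1)
- P(X,Z=1) = P(X,Y=2)

I(X;Z) = I(X;f(Y)) = 0.0004 nats

Verification: 0.0207 ≥ 0.0004 ✓

Information cannot be created by processing; the function f can only lose information about X.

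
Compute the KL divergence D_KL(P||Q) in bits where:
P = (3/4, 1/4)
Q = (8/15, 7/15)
0.1438 bits

KL divergence: D_KL(P||Q) = Σ p(x) log(p(x)/q(x))

Computing term by term:
  x=0: 3/4 × log_2[(3/4)/(8/15)] = 3/4 × 0.4919 = 0.3689
  x=1: 1/4 × log_2[(1/4)/(7/15)] = 1/4 × -0.9005 = -0.2251

D_KL(P||Q) = 0.1438 bits

Note: KL divergence is always non-negative and equals 0 iff P = Q.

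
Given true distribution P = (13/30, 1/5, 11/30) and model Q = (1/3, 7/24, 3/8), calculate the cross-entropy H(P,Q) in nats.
1.0821 nats

Cross-entropy: H(P,Q) = -Σ p(x) log q(x)

Alternatively: H(P,Q) = H(P) + D_KL(P||Q)
H(P) = 1.0521 nats
D_KL(P||Q) = 0.0300 nats

H(P,Q) = 1.0521 + 0.0300 = 1.0821 nats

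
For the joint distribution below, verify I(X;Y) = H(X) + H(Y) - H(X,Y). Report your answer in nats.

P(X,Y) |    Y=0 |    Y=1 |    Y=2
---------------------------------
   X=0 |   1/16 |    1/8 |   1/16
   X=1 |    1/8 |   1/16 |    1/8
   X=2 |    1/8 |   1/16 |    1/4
I(X;Y) = 0.0640 nats

Mutual information has multiple equivalent forms:
- I(X;Y) = H(X) - H(X|Y)
- I(X;Y) = H(Y) - H(Y|X)
- I(X;Y) = H(X) + H(Y) - H(X,Y)

Computing all quantities:
H(X) = 1.0717, H(Y) = 1.0717, H(X,Y) = 2.0794
H(X|Y) = 1.0077, H(Y|X) = 1.0077

Verification:
H(X) - H(X|Y) = 1.0717 - 1.0077 = 0.0640
H(Y) - H(Y|X) = 1.0717 - 1.0077 = 0.0640
H(X) + H(Y) - H(X,Y) = 1.0717 + 1.0717 - 2.0794 = 0.0640

All forms give I(X;Y) = 0.0640 nats. ✓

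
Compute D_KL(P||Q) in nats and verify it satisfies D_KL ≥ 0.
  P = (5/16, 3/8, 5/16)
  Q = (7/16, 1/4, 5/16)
0.0469 nats

KL divergence satisfies the Gibbs inequality: D_KL(P||Q) ≥ 0 for all distributions P, Q.

D_KL(P||Q) = Σ p(x) log(p(x)/q(x))
Term by term:
  x=0: 5/16 × log_e[(5/16)/(7/16)] = -0.1051
  x=1: 3/8 × log_e[(3/8)/(1/4)] = 0.1520
  x=2: 5/16 × log_e[(5/16)/(5/16)] = 0.0000
D_KL(P||Q) = 0.0469 nats

D_KL(P||Q) = 0.0469 ≥ 0 ✓

This non-negativity is a fundamental property: relative entropy cannot be negative because it measures how different Q is from P.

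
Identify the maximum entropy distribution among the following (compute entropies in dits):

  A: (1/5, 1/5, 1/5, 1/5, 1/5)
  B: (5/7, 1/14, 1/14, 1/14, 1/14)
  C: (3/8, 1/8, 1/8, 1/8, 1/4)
A

For a discrete distribution over n outcomes, entropy is maximized by the uniform distribution.

Computing entropies:
H(A) = 0.6990 dits
H(B) = 0.4318 dits
H(C) = 0.6489 dits

The uniform distribution (where all probabilities equal 1/5) achieves the maximum entropy of log_10(5) = 0.6990 dits.

Distribution A has the highest entropy.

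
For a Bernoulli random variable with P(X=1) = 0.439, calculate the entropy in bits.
0.9892 bits

The binary entropy function is:
H(p) = -p log(p) - (1-p) log(1-p)

H(0.439) = -0.439 × log_2(0.439) - 0.561 × log_2(0.561)
H(0.439) = 0.9892 bits

Note: Binary entropy is maximized at p=0.5 (H=1 bit) and minimized at p=0 or p=1 (H=0).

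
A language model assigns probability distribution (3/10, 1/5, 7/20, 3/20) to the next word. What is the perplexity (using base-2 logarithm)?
3.8003

Perplexity is 2^H (or exp(H) for natural log).

First, H = -Σ p log p = 1.9261 bits
Perplexity = 2^1.9261 = 3.8003

Interpretation: The model's uncertainty is equivalent to choosing uniformly among 3.8 options.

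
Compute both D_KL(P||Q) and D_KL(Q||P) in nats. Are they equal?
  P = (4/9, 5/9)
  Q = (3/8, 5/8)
D_KL(P||Q) = 0.0101, D_KL(Q||P) = 0.0099

KL divergence is not symmetric: D_KL(P||Q) ≠ D_KL(Q||P) in general.

D_KL(P||Q) = 0.0101 nats
D_KL(Q||P) = 0.0099 nats

No, they are not equal!

This asymmetry is why KL divergence is not a true distance metric.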